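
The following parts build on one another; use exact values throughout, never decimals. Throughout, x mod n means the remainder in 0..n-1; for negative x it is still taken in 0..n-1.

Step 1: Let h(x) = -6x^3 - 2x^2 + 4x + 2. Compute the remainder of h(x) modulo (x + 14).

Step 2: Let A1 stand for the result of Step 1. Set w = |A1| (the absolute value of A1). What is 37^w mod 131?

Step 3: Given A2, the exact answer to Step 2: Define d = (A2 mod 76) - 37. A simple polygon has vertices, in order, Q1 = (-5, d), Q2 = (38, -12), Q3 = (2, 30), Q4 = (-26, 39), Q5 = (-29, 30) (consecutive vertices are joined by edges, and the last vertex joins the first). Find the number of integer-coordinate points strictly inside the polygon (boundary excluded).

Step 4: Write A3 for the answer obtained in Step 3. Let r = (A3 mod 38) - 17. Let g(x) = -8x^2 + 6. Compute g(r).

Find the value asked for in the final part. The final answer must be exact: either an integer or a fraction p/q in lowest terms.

-3194

Step 1: remainder = value at the root: -6*(-14)^3 - 2*(-14)^2 + 4*(-14)^1 + 2 = (16464) + (-392) + (-56) + (2) = 16018; answer 16018
Step 2: A1 = 16018; w = 16018; squarings mod 131: 37^1=37, 37^2=59, 37^4=75, 37^8=123, 37^16=64, 37^32=35, 37^64=46, 37^128=20, 37^256=7, 37^512=49, 37^1024=43, 37^2048=15, 37^4096=94, 37^8192=59; 37^16018 = 37^2 * 37^16 * 37^128 * 37^512 * 37^1024 * 37^2048 * 37^4096 * 37^8192 = 114 (mod 131); answer 114
Step 3: A2 = 114; d = 1; cross terms: (-5*-12 - 38*1)=22, (38*30 - 2*-12)=1164, (2*39 - -26*30)=858, (-26*30 - -29*39)=351, (-29*1 - -5*30)=121; twice the area = |2516| = 2516; area = 1258; boundary points = 1 + 6 + 1 + 3 + 1 = 12; strictly interior points = area - boundary/2 + 1 = 1253; answer 1253
Step 4: A3 = 1253; r = 20; -8*(20)^2 + 6 = (-3200) + (6) = -3194; answer -3194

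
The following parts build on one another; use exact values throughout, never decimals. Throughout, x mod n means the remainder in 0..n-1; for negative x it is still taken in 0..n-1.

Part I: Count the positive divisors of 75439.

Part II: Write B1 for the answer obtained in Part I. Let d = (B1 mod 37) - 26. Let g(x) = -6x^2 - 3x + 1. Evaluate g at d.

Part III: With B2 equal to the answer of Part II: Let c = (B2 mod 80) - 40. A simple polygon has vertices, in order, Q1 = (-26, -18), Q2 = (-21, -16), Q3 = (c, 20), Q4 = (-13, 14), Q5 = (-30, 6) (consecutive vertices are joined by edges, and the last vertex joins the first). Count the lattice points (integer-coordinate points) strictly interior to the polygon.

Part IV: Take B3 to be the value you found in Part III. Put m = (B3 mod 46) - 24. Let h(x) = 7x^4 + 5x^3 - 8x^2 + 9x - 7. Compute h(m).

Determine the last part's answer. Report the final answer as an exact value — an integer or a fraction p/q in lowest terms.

Part I: 75439 = 7 * 13 * 829; number of divisors = (1+1) * (1+1) * (1+1) = 8; answer 8
Part II: B1 = 8; d = -18; -6*(-18)^2 - 3*(-18)^1 + 1 = (-1944) + (54) + (1) = -1889; answer -1889
Part III: B2 = -1889; c = -9; cross terms: (-26*-16 - -21*-18)=38, (-21*20 - -9*-16)=-564, (-9*14 - -13*20)=134, (-13*6 - -30*14)=342, (-30*-18 - -26*6)=696; twice the area = |646| = 646; area = 323; boundary points = 1 + 12 + 2 + 1 + 4 = 20; strictly interior points = area - boundary/2 + 1 = 314; answer 314
Part IV: B3 = 314; m = 14; 7*(14)^4 + 5*(14)^3 - 8*(14)^2 + 9*(14)^1 - 7 = (268912) + (13720) + (-1568) + (126) + (-7) = 281183; answer 281183

281183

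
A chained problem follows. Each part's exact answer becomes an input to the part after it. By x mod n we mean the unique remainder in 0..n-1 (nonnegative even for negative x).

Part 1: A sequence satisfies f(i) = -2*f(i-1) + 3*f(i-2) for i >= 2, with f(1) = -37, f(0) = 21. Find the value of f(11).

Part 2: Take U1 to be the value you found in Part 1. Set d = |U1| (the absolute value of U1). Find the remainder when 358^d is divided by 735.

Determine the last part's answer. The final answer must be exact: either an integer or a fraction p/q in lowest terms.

43

Part 1: f(2) = -2*(-37) + 3*(21) = 137; iterating: f(2)=137, f(3)=-385, f(4)=1181, f(5)=-3517, f(6)=10577, f(7)=-31705, f(8)=95141, f(9)=-285397, f(10)=856217, f(11)=-2568625; answer -2568625
Part 2: U1 = -2568625; d = 2568625; squarings mod 735: 358^1=358, 358^2=274, 358^4=106, 358^8=211, 358^16=421, 358^32=106, 358^64=211, 358^128=421, 358^256=106, 358^512=211, 358^1024=421, 358^2048=106, 358^4096=211, 358^8192=421, 358^16384=106, 358^32768=211, 358^65536=421, 358^131072=106, 358^262144=211, 358^524288=421, 358^1048576=106, 358^2097152=211; 358^2568625 = 358^1 * 358^16 * 358^32 * 358^128 * 358^256 * 358^4096 * 358^8192 * 358^65536 * 358^131072 * 358^262144 * 358^2097152 = 43 (mod 735); answer 43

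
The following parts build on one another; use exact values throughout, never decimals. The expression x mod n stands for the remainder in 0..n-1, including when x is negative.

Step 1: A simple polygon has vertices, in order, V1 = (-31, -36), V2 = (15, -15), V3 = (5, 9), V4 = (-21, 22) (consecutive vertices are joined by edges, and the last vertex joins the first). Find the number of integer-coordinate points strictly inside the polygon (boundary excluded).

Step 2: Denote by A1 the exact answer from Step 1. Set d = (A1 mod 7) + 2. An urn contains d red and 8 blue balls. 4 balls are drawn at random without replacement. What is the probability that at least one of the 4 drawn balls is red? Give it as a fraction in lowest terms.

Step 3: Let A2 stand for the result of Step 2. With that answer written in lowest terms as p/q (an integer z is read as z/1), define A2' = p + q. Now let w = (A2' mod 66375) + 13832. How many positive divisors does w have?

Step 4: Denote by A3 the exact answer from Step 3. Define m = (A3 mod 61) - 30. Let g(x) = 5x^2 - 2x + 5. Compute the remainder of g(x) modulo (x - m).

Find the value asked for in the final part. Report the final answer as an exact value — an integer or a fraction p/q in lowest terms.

197

Step 1: cross terms: (-31*-15 - 15*-36)=1005, (15*9 - 5*-15)=210, (5*22 - -21*9)=299, (-21*-36 - -31*22)=1438; twice the area = |2952| = 2952; area = 1476; boundary points = 1 + 2 + 13 + 2 = 18; strictly interior points = area - boundary/2 + 1 = 1468; answer 1468
Step 2: A1 = 1468; d = 7; total draws C(15,4) = 1365; complement C(8,4) = 70; favorable 1365 - 70 = 1295; P = 37/39; answer 37/39
Step 3: A2 = 37/39; threaded value p + q = 76; w = 13908; 13908 = 2^2 * 3 * 19 * 61; number of divisors = (2+1) * (1+1) * (1+1) * (1+1) = 24; answer 24
Step 4: A3 = 24; m = -6; remainder = value at the root: 5*(-6)^2 - 2*(-6)^1 + 5 = (180) + (12) + (5) = 197; answer 197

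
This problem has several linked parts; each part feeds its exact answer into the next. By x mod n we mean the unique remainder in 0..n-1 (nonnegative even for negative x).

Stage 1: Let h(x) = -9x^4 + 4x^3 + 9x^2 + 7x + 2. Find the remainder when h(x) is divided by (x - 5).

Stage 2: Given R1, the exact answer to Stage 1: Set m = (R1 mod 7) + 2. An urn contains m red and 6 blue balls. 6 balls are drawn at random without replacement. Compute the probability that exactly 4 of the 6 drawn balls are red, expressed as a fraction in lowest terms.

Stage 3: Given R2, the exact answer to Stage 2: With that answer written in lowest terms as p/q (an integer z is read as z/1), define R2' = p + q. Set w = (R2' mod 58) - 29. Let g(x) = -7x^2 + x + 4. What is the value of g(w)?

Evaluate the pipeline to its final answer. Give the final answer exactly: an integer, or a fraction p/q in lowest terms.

-1382

Stage 1: remainder = value at the root: -9*(5)^4 + 4*(5)^3 + 9*(5)^2 + 7*(5)^1 + 2 = (-5625) + (500) + (225) + (35) + (2) = -4863; answer -4863
Stage 2: R1 = -4863; m = 4; total draws C(10,6) = 210; favorable C(4,4)*C(6,2) = 15; P = 1/14; answer 1/14
Stage 3: R2 = 1/14; threaded value p + q = 15; w = -14; -7*(-14)^2 + 1*(-14)^1 + 4 = (-1372) + (-14) + (4) = -1382; answer -1382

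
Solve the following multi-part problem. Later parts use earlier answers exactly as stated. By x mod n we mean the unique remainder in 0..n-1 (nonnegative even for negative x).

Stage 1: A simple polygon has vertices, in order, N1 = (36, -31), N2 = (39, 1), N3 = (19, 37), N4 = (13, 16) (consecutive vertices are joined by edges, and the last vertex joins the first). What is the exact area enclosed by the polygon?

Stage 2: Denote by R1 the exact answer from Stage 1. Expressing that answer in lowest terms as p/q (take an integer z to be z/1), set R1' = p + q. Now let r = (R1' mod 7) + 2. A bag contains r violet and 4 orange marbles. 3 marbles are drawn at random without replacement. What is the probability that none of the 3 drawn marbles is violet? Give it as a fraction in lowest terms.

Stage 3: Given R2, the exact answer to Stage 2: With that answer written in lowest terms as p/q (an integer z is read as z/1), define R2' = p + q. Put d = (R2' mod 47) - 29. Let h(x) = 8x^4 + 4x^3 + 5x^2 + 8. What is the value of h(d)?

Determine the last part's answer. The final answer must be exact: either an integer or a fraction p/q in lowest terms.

18089

Stage 1: cross terms: (36*1 - 39*-31)=1245, (39*37 - 19*1)=1424, (19*16 - 13*37)=-177, (13*-31 - 36*16)=-979; twice the area = |1513| = 1513; area = 1513/2; answer 1513/2
Stage 2: R1 = 1513/2; threaded value p + q = 1515; r = 5; total draws C(9,3) = 84; favorable C(4,3) = 4; P = 1/21; answer 1/21
Stage 3: R2 = 1/21; threaded value p + q = 22; d = -7; 8*(-7)^4 + 4*(-7)^3 + 5*(-7)^2 + 8 = (19208) + (-1372) + (245) + (8) = 18089; answer 18089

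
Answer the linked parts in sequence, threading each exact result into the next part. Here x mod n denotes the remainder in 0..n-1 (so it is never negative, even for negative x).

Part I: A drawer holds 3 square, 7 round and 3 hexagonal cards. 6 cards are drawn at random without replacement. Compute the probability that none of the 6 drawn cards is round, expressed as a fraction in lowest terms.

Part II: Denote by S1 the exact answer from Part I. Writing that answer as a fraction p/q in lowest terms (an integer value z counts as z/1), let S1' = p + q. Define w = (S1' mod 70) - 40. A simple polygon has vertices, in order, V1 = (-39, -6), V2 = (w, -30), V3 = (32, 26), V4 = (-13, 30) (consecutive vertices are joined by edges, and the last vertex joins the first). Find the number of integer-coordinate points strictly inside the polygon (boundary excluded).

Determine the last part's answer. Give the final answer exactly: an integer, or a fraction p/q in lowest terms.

Part I: total draws C(13,6) = 1716; favorable C(6,6) = 1; P = 1/1716; answer 1/1716
Part II: S1 = 1/1716; threaded value p + q = 1717; w = -3; cross terms: (-39*-30 - -3*-6)=1152, (-3*26 - 32*-30)=882, (32*30 - -13*26)=1298, (-13*-6 - -39*30)=1248; twice the area = |4580| = 4580; area = 2290; boundary points = 12 + 7 + 1 + 2 = 22; strictly interior points = area - boundary/2 + 1 = 2280; answer 2280

2280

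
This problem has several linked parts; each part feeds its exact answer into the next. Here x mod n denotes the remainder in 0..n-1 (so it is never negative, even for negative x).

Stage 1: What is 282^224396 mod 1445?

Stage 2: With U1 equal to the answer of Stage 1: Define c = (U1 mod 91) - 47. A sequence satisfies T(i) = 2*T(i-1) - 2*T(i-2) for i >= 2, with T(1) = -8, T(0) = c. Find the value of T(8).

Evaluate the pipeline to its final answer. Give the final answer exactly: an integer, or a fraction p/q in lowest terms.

-32

Stage 1: squarings mod 1445: 282^1=282, 282^2=49, 282^4=956, 282^8=696, 282^16=341, 282^32=681, 282^64=1361, 282^128=1276, 282^256=1106, 282^512=766, 282^1024=86, 282^2048=171, 282^4096=341, 282^8192=681, 282^16384=1361, 282^32768=1276, 282^65536=1106, 282^131072=766; 282^224396 = 282^4 * 282^8 * 282^128 * 282^1024 * 282^2048 * 282^8192 * 282^16384 * 282^65536 * 282^131072 = 591 (mod 1445); answer 591
Stage 2: U1 = 591; c = -2; T(2) = 2*(-8) - 2*(-2) = -12; iterating: T(2)=-12, T(3)=-8, T(4)=8, T(5)=32, T(6)=48, T(7)=32, T(8)=-32; answer -32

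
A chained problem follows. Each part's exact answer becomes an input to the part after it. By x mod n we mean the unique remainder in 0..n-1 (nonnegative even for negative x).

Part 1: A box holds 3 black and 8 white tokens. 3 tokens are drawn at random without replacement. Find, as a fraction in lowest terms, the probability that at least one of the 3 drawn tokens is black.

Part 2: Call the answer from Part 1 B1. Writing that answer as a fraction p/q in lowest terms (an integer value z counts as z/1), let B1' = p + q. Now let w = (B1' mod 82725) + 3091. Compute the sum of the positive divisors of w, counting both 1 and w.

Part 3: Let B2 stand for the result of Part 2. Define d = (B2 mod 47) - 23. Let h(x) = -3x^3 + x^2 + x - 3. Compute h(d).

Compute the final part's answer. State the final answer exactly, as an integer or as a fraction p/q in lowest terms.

28200

Part 1: total draws C(11,3) = 165; complement C(8,3) = 56; favorable 165 - 56 = 109; P = 109/165; answer 109/165
Part 2: B1 = 109/165; threaded value p + q = 274; w = 3365; 3365 = 5 * 673; sigma = (1 + 5) * (1 + 673) = 6 * 674 = 4044; answer 4044
Part 3: B2 = 4044; d = -21; -3*(-21)^3 + 1*(-21)^2 + 1*(-21)^1 - 3 = (27783) + (441) + (-21) + (-3) = 28200; answer 28200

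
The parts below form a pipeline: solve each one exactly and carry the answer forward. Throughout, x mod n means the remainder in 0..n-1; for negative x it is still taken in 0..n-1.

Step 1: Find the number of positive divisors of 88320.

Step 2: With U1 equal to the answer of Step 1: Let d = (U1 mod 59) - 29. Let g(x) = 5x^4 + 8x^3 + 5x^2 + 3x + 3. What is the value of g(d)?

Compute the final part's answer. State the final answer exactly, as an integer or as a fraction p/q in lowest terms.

Step 1: 88320 = 2^8 * 3 * 5 * 23; number of divisors = (8+1) * (1+1) * (1+1) * (1+1) = 72; answer 72
Step 2: U1 = 72; d = -16; 5*(-16)^4 + 8*(-16)^3 + 5*(-16)^2 + 3*(-16)^1 + 3 = (327680) + (-32768) + (1280) + (-48) + (3) = 296147; answer 296147

296147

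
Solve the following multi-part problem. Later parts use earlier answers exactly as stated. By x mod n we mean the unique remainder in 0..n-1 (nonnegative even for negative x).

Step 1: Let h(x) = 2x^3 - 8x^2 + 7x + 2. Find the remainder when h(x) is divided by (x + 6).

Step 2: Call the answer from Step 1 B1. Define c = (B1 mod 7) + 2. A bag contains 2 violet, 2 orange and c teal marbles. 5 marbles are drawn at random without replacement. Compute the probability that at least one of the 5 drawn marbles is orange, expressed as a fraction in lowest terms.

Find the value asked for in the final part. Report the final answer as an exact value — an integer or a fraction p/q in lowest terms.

Step 1: remainder = value at the root: 2*(-6)^3 - 8*(-6)^2 + 7*(-6)^1 + 2 = (-432) + (-288) + (-42) + (2) = -760; answer -760
Step 2: B1 = -760; c = 5; total draws C(9,5) = 126; complement C(7,5) = 21; favorable 126 - 21 = 105; P = 5/6; answer 5/6

5/6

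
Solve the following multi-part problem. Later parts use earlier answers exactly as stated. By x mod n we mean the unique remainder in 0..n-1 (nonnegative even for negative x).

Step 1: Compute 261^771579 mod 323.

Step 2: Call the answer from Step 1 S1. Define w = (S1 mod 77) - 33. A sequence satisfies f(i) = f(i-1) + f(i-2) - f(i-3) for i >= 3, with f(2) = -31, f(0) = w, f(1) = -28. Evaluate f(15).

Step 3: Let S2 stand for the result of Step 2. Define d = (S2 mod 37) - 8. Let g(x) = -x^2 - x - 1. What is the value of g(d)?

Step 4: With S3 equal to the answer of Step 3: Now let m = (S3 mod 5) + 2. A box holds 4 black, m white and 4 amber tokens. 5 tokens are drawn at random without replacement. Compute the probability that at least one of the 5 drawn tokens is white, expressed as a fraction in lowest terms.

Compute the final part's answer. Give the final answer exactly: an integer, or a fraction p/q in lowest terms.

Step 1: squarings mod 323: 261^1=261, 261^2=291, 261^4=55, 261^8=118, 261^16=35, 261^32=256, 261^64=290, 261^128=120, 261^256=188, 261^512=137, 261^1024=35, 261^2048=256, 261^4096=290, 261^8192=120, 261^16384=188, 261^32768=137, 261^65536=35, 261^131072=256, 261^262144=290, 261^524288=120; 261^771579 = 261^1 * 261^2 * 261^8 * 261^16 * 261^32 * 261^64 * 261^128 * 261^256 * 261^1024 * 261^16384 * 261^32768 * 261^65536 * 261^131072 * 261^524288 = 56 (mod 323); answer 56
Step 2: S1 = 56; w = 23; f(3) = 1*(-31) + 1*(-28) - 1*(23) = -82; iterating: f(3)=-82, f(4)=-85, f(5)=-136, f(6)=-139, f(7)=-190, f(8)=-193, f(9)=-244, f(10)=-247, f(11)=-298, f(12)=-301, f(13)=-352, f(14)=-355, f(15)=-406; answer -406
Step 3: S2 = -406; d = -7; -1*(-7)^2 - 1*(-7)^1 - 1 = (-49) + (7) + (-1) = -43; answer -43
Step 4: S3 = -43; m = 4; total draws C(12,5) = 792; complement C(8,5) = 56; favorable 792 - 56 = 736; P = 92/99; answer 92/99

92/99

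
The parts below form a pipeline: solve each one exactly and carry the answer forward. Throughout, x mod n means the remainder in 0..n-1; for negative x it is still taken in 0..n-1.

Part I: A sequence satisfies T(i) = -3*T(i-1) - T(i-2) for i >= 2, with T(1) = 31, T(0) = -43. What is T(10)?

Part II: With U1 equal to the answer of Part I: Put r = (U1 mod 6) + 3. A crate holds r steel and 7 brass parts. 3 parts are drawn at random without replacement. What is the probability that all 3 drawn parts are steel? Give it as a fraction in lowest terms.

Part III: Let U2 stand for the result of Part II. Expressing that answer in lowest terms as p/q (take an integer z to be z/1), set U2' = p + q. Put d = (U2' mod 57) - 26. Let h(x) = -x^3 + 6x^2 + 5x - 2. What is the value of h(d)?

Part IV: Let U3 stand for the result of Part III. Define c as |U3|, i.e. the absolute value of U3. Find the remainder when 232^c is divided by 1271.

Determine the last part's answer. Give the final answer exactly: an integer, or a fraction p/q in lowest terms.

1

Part I: T(2) = -3*(31) - 1*(-43) = -50; iterating: T(2)=-50, T(3)=119, T(4)=-307, T(5)=802, T(6)=-2099, T(7)=5495, T(8)=-14386, T(9)=37663, T(10)=-98603; answer -98603
Part II: U1 = -98603; r = 4; total draws C(11,3) = 165; favorable C(4,3) = 4; P = 4/165; answer 4/165
Part III: U2 = 4/165; threaded value p + q = 169; d = 29; -1*(29)^3 + 6*(29)^2 + 5*(29)^1 - 2 = (-24389) + (5046) + (145) + (-2) = -19200; answer -19200
Part IV: U3 = -19200; c = 19200; squarings mod 1271: 232^1=232, 232^2=442, 232^4=901, 232^8=903, 232^16=698, 232^32=411, 232^64=1149, 232^128=903, 232^256=698, 232^512=411, 232^1024=1149, 232^2048=903, 232^4096=698, 232^8192=411, 232^16384=1149; 232^19200 = 232^256 * 232^512 * 232^2048 * 232^16384 = 1 (mod 1271); answer 1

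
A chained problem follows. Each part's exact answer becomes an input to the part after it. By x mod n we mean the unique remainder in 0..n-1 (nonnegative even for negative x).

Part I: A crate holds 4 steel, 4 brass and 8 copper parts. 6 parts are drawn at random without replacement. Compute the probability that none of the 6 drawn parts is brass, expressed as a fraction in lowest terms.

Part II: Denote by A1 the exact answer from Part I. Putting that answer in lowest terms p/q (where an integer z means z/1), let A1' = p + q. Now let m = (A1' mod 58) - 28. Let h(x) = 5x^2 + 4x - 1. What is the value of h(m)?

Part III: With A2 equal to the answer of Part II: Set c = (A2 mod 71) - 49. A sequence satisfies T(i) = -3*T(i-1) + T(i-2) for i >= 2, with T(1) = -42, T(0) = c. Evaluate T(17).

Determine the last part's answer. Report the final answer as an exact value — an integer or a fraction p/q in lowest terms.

-5433275505

Part I: total draws C(16,6) = 8008; favorable C(12,6) = 924; P = 3/26; answer 3/26
Part II: A1 = 3/26; threaded value p + q = 29; m = 1; 5*(1)^2 + 4*(1)^1 - 1 = (5) + (4) + (-1) = 8; answer 8
Part III: A2 = 8; c = -41; T(2) = -3*(-42) + 1*(-41) = 85; iterating: T(2)=85, T(3)=-297, T(4)=976, T(5)=-3225, T(6)=10651, T(7)=-35178, T(8)=116185, T(9)=-383733, T(10)=1267384, T(11)=-4185885, T(12)=13825039, T(13)=-45661002, T(14)=150808045, T(15)=-498085137, T(16)=1645063456, T(17)=-5433275505; answer -5433275505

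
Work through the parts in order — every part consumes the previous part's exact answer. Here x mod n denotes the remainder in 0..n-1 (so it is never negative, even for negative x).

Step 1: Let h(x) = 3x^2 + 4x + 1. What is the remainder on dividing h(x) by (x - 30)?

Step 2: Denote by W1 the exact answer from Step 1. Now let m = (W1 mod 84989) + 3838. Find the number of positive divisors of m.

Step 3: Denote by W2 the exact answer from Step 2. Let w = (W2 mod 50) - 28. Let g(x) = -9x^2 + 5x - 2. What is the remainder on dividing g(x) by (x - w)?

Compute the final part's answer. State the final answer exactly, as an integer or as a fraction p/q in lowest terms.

-6216

Step 1: remainder = value at the root: 3*(30)^2 + 4*(30)^1 + 1 = (2700) + (120) + (1) = 2821; answer 2821
Step 2: W1 = 2821; m = 6659; 6659 is prime, so its only divisors are 1 and 6659; count = 2; answer 2
Step 3: W2 = 2; w = -26; remainder = value at the root: -9*(-26)^2 + 5*(-26)^1 - 2 = (-6084) + (-130) + (-2) = -6216; answer -6216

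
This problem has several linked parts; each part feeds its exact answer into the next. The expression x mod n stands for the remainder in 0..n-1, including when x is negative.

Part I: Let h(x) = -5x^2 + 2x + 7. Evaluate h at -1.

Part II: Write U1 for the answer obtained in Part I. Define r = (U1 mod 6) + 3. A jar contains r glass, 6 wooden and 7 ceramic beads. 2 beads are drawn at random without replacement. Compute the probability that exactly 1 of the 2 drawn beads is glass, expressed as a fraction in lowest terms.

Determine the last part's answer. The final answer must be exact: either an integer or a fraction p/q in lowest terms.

13/40

Part I: -5*(-1)^2 + 2*(-1)^1 + 7 = (-5) + (-2) + (7) = 0; answer 0
Part II: U1 = 0; r = 3; total draws C(16,2) = 120; favorable C(3,1)*C(13,1) = 39; P = 13/40; answer 13/40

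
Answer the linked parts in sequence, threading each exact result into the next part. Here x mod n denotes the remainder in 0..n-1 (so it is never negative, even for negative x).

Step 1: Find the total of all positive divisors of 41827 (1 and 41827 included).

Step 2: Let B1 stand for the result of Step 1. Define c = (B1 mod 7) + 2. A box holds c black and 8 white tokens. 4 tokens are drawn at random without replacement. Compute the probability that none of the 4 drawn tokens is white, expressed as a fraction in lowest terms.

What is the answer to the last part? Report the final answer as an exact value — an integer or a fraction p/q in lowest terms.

15/1001

Step 1: 41827 = 151 * 277; sigma = (1 + 151) * (1 + 277) = 152 * 278 = 42256; answer 42256
Step 2: B1 = 42256; c = 6; total draws C(14,4) = 1001; favorable C(6,4) = 15; P = 15/1001; answer 15/1001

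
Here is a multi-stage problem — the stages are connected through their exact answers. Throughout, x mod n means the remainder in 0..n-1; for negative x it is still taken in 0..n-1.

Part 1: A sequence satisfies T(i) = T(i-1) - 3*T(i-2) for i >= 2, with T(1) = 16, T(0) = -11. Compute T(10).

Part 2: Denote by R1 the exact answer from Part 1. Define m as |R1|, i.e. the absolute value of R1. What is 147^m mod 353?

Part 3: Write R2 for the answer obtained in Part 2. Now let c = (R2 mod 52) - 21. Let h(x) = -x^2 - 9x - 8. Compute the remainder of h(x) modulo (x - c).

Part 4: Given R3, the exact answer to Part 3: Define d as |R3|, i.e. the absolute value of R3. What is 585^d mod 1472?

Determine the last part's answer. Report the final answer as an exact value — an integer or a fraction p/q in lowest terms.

193

Part 1: T(2) = 1*(16) - 3*(-11) = 49; iterating: T(2)=49, T(3)=1, T(4)=-146, T(5)=-149, T(6)=289, T(7)=736, T(8)=-131, T(9)=-2339, T(10)=-1946; answer -1946
Part 2: R1 = -1946; m = 1946; squarings mod 353: 147^1=147, 147^2=76, 147^4=128, 147^8=146, 147^16=136, 147^32=140, 147^64=185, 147^128=337, 147^256=256, 147^512=231, 147^1024=58; 147^1946 = 147^2 * 147^8 * 147^16 * 147^128 * 147^256 * 147^512 * 147^1024 = 200 (mod 353); answer 200
Part 3: R2 = 200; c = 23; remainder = value at the root: -1*(23)^2 - 9*(23)^1 - 8 = (-529) + (-207) + (-8) = -744; answer -744
Part 4: R3 = -744; d = 744; squarings mod 1472: 585^1=585, 585^2=721, 585^4=225, 585^8=577, 585^16=257, 585^32=1281, 585^64=1153, 585^128=193, 585^256=449, 585^512=1409; 585^744 = 585^8 * 585^32 * 585^64 * 585^128 * 585^512 = 193 (mod 1472); answer 193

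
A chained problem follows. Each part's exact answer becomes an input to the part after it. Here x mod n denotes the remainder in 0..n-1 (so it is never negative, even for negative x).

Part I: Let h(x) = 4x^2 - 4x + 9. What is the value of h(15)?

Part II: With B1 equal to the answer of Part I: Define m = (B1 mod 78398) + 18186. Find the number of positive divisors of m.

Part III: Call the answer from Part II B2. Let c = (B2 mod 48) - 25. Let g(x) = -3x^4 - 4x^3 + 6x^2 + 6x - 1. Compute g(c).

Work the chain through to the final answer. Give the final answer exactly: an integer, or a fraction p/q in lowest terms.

Part I: 4*(15)^2 - 4*(15)^1 + 9 = (900) + (-60) + (9) = 849; answer 849
Part II: B1 = 849; m = 19035; 19035 = 3^4 * 5 * 47; number of divisors = (4+1) * (1+1) * (1+1) = 20; answer 20
Part III: B2 = 20; c = -5; -3*(-5)^4 - 4*(-5)^3 + 6*(-5)^2 + 6*(-5)^1 - 1 = (-1875) + (500) + (150) + (-30) + (-1) = -1256; answer -1256

-1256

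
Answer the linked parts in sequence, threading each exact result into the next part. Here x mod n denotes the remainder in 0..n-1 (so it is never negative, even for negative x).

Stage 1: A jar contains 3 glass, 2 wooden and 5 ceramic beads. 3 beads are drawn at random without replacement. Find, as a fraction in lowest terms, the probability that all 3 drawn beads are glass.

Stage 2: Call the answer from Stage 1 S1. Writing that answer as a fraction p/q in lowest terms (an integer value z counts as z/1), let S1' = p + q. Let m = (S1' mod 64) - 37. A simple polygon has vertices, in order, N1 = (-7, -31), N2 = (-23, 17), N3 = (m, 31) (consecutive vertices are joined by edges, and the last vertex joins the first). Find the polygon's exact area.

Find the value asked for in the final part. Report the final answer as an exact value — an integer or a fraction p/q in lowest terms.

1144

Stage 1: total draws C(10,3) = 120; favorable C(3,3) = 1; P = 1/120; answer 1/120
Stage 2: S1 = 1/120; threaded value p + q = 121; m = 20; cross terms: (-7*17 - -23*-31)=-832, (-23*31 - 20*17)=-1053, (20*-31 - -7*31)=-403; twice the area = |-2288| = 2288; area = 1144; answer 1144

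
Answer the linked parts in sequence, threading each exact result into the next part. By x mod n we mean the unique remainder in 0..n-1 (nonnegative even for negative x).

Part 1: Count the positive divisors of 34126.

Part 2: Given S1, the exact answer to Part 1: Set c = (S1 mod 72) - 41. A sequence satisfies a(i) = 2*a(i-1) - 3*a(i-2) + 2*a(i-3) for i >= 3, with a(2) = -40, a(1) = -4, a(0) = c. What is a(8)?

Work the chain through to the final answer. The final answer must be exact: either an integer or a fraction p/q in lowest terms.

Part 1: 34126 = 2 * 113 * 151; number of divisors = (1+1) * (1+1) * (1+1) = 8; answer 8
Part 2: S1 = 8; c = -33; a(3) = 2*(-40) - 3*(-4) + 2*(-33) = -134; iterating: a(3)=-134, a(4)=-156, a(5)=10, a(6)=220, a(7)=98, a(8)=-444; answer -444

-444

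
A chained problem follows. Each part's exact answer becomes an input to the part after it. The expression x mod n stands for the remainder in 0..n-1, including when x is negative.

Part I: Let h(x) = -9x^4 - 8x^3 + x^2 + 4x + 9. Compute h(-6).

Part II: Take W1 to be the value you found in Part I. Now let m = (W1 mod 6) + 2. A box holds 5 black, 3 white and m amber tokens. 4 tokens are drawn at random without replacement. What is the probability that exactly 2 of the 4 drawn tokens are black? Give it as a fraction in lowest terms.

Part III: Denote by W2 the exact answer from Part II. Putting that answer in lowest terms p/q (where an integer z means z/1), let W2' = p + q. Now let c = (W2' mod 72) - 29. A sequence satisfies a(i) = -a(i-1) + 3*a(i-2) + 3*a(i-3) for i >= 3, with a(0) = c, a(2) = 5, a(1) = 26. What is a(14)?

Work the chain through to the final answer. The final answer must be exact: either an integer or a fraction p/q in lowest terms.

-22927

Part I: -9*(-6)^4 - 8*(-6)^3 + 1*(-6)^2 + 4*(-6)^1 + 9 = (-11664) + (1728) + (36) + (-24) + (9) = -9915; answer -9915
Part II: W1 = -9915; m = 5; total draws C(13,4) = 715; favorable C(5,2)*C(8,2) = 280; P = 56/143; answer 56/143
Part III: W2 = 56/143; threaded value p + q = 199; c = 26; a(3) = -1*(5) + 3*(26) + 3*(26) = 151; iterating: a(3)=151, a(4)=-58, a(5)=526, a(6)=-247, a(7)=1651, a(8)=-814, a(9)=5026, a(10)=-2515, a(11)=15151, a(12)=-7618, a(13)=45526, a(14)=-22927; answer -22927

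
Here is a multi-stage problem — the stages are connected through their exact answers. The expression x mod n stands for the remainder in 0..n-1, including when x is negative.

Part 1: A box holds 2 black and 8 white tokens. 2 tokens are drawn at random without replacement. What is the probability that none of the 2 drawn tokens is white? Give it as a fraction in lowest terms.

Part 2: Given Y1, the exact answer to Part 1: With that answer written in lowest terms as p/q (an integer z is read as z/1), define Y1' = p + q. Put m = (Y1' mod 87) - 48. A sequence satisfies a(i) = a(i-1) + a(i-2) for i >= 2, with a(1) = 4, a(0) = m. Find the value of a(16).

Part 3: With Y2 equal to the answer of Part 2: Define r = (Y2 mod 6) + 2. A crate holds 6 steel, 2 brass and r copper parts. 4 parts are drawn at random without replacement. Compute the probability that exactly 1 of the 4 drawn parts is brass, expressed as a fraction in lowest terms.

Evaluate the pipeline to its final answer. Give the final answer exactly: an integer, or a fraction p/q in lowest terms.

40/91

Part 1: total draws C(10,2) = 45; favorable C(2,2) = 1; P = 1/45; answer 1/45
Part 2: Y1 = 1/45; threaded value p + q = 46; m = -2; a(2) = 1*(4) + 1*(-2) = 2; iterating: a(2)=2, a(3)=6, a(4)=8, a(5)=14, a(6)=22, a(7)=36, a(8)=58, a(9)=94, a(10)=152, a(11)=246, a(12)=398, a(13)=644, a(14)=1042, a(15)=1686, a(16)=2728; answer 2728
Part 3: Y2 = 2728; r = 6; total draws C(14,4) = 1001; favorable C(2,1)*C(12,3) = 440; P = 40/91; answer 40/91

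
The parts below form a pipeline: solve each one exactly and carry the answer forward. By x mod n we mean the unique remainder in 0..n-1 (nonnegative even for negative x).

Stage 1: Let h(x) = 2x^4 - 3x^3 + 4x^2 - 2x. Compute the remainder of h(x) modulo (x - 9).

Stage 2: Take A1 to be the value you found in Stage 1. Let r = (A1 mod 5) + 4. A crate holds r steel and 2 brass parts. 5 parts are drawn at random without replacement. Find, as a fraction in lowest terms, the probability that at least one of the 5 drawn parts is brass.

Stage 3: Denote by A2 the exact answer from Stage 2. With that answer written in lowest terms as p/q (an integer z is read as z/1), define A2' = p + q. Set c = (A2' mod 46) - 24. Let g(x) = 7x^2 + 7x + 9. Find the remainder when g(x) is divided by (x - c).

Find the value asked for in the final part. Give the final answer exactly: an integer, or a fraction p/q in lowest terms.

Stage 1: remainder = value at the root: 2*(9)^4 - 3*(9)^3 + 4*(9)^2 - 2*(9)^1 = (13122) + (-2187) + (324) + (-18) = 11241; answer 11241
Stage 2: A1 = 11241; r = 5; total draws C(7,5) = 21; complement C(5,5) = 1; favorable 21 - 1 = 20; P = 20/21; answer 20/21
Stage 3: A2 = 20/21; threaded value p + q = 41; c = 17; remainder = value at the root: 7*(17)^2 + 7*(17)^1 + 9 = (2023) + (119) + (9) = 2151; answer 2151

2151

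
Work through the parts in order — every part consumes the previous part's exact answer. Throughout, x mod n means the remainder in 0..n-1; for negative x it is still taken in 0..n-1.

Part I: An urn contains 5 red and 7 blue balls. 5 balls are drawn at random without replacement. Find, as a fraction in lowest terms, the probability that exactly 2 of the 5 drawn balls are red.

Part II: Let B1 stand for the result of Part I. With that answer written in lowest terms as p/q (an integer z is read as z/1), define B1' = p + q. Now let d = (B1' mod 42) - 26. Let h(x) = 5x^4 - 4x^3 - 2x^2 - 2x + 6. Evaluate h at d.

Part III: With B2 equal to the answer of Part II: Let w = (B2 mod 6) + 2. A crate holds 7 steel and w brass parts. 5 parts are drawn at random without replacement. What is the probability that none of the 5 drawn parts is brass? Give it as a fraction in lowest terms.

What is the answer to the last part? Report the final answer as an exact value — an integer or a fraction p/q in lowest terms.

7/264

Part I: total draws C(12,5) = 792; favorable C(5,2)*C(7,3) = 350; P = 175/396; answer 175/396
Part II: B1 = 175/396; threaded value p + q = 571; d = -1; 5*(-1)^4 - 4*(-1)^3 - 2*(-1)^2 - 2*(-1)^1 + 6 = (5) + (4) + (-2) + (2) + (6) = 15; answer 15
Part III: B2 = 15; w = 5; total draws C(12,5) = 792; favorable C(7,5) = 21; P = 7/264; answer 7/264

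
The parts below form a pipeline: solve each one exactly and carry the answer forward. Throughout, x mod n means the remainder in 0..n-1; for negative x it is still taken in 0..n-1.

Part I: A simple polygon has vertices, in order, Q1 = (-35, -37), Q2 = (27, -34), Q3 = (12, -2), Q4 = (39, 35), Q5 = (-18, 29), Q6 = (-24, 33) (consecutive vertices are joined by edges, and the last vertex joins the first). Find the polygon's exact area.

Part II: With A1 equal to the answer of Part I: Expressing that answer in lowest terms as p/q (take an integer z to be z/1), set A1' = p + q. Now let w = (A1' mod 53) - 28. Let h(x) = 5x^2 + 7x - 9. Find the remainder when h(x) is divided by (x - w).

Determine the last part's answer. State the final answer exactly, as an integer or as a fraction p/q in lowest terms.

Part I: cross terms: (-35*-34 - 27*-37)=2189, (27*-2 - 12*-34)=354, (12*35 - 39*-2)=498, (39*29 - -18*35)=1761, (-18*33 - -24*29)=102, (-24*-37 - -35*33)=2043; twice the area = |6947| = 6947; area = 6947/2; answer 6947/2
Part II: A1 = 6947/2; threaded value p + q = 6949; w = -22; remainder = value at the root: 5*(-22)^2 + 7*(-22)^1 - 9 = (2420) + (-154) + (-9) = 2257; answer 2257

2257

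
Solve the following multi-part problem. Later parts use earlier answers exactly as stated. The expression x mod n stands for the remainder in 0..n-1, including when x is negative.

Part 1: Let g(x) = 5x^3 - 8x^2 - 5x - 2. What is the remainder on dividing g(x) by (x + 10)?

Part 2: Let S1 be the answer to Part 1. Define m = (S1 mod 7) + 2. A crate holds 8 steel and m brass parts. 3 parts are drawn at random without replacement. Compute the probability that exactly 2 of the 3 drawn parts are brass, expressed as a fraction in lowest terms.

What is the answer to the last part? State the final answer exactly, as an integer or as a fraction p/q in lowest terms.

Part 1: remainder = value at the root: 5*(-10)^3 - 8*(-10)^2 - 5*(-10)^1 - 2 = (-5000) + (-800) + (50) + (-2) = -5752; answer -5752
Part 2: S1 = -5752; m = 4; total draws C(12,3) = 220; favorable C(4,2)*C(8,1) = 48; P = 12/55; answer 12/55

12/55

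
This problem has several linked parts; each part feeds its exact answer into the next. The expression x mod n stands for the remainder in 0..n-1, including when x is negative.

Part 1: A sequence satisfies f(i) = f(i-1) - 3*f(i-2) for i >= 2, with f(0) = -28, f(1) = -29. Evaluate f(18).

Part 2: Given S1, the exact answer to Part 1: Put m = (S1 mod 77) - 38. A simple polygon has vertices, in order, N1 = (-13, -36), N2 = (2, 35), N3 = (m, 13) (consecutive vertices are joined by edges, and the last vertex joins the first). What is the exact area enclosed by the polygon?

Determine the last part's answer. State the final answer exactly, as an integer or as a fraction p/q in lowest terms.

Part 1: f(2) = 1*(-29) - 3*(-28) = 55; iterating: f(2)=55, f(3)=142, f(4)=-23, f(5)=-449, f(6)=-380, f(7)=967, f(8)=2107, f(9)=-794, f(10)=-7115, f(11)=-4733, f(12)=16612, f(13)=30811, f(14)=-19025, f(15)=-111458, f(16)=-54383, f(17)=279991, f(18)=443140; answer 443140
Part 2: S1 = 443140; m = -33; cross terms: (-13*35 - 2*-36)=-383, (2*13 - -33*35)=1181, (-33*-36 - -13*13)=1357; twice the area = |2155| = 2155; area = 2155/2; answer 2155/2

2155/2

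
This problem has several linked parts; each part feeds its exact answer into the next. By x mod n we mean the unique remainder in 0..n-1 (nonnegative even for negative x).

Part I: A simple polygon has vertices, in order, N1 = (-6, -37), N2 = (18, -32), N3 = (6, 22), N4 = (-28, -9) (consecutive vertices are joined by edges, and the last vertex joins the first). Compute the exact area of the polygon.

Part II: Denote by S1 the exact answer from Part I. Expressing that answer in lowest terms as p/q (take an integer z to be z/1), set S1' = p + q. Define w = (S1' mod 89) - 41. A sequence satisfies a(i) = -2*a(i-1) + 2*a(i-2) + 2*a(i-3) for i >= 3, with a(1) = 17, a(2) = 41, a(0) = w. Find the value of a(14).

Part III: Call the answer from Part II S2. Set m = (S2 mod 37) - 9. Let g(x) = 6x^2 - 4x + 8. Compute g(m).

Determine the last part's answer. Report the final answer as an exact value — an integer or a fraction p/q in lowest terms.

2824

Part I: cross terms: (-6*-32 - 18*-37)=858, (18*22 - 6*-32)=588, (6*-9 - -28*22)=562, (-28*-37 - -6*-9)=982; twice the area = |2990| = 2990; area = 1495; answer 1495
Part II: S1 = 1495; threaded value p + q = 1496; w = 31; a(3) = -2*(41) + 2*(17) + 2*(31) = 14; iterating: a(3)=14, a(4)=88, a(5)=-66, a(6)=336, a(7)=-628, a(8)=1796, a(9)=-4176, a(10)=10688, a(11)=-26136, a(12)=65296, a(13)=-161488, a(14)=401296; answer 401296
Part III: S2 = 401296; m = 22; 6*(22)^2 - 4*(22)^1 + 8 = (2904) + (-88) + (8) = 2824; answer 2824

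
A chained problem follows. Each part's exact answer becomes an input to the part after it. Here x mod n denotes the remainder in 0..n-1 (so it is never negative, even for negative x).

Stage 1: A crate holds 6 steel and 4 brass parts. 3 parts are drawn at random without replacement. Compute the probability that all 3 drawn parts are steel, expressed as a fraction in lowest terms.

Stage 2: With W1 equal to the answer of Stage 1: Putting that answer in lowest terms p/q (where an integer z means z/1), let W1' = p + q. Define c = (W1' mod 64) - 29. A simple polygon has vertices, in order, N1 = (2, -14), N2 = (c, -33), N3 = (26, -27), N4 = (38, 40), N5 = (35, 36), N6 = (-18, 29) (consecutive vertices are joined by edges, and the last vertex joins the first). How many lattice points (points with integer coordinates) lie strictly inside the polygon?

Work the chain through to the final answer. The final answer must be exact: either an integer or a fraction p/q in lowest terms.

2480

Stage 1: total draws C(10,3) = 120; favorable C(6,3) = 20; P = 1/6; answer 1/6
Stage 2: W1 = 1/6; threaded value p + q = 7; c = -22; cross terms: (2*-33 - -22*-14)=-374, (-22*-27 - 26*-33)=1452, (26*40 - 38*-27)=2066, (38*36 - 35*40)=-32, (35*29 - -18*36)=1663, (-18*-14 - 2*29)=194; twice the area = |4969| = 4969; area = 4969/2; boundary points = 1 + 6 + 1 + 1 + 1 + 1 = 11; strictly interior points = area - boundary/2 + 1 = 2480; answer 2480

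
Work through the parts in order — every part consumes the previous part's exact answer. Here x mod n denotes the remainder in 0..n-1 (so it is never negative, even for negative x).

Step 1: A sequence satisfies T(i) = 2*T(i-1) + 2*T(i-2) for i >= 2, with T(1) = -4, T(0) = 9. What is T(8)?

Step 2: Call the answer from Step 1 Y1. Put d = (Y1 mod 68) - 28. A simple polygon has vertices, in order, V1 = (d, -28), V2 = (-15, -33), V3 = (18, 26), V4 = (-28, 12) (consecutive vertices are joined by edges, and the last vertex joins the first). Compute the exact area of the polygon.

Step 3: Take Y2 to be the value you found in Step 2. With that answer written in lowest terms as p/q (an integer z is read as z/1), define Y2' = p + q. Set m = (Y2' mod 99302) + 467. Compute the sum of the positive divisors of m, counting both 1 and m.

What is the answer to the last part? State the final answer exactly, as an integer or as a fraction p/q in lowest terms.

3840

Step 1: T(2) = 2*(-4) + 2*(9) = 10; iterating: T(2)=10, T(3)=12, T(4)=44, T(5)=112, T(6)=312, T(7)=848, T(8)=2320; answer 2320
Step 2: Y1 = 2320; d = -20; cross terms: (-20*-33 - -15*-28)=240, (-15*26 - 18*-33)=204, (18*12 - -28*26)=944, (-28*-28 - -20*12)=1024; twice the area = |2412| = 2412; area = 1206; answer 1206
Step 3: Y2 = 1206; threaded value p + q = 1207; m = 1674; 1674 = 2 * 3^3 * 31; sigma = (1 + 2) * (1 + 3 + 9 + 27) * (1 + 31) = 3 * 40 * 32 = 3840; answer 3840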